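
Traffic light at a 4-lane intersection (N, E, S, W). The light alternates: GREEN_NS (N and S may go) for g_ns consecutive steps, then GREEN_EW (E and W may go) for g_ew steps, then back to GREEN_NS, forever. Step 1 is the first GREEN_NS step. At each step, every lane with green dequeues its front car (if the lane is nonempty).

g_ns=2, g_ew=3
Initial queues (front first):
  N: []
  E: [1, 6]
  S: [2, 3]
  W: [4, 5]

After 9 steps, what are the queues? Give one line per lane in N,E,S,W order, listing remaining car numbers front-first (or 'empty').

Step 1 [NS]: N:empty,E:wait,S:car2-GO,W:wait | queues: N=0 E=2 S=1 W=2
Step 2 [NS]: N:empty,E:wait,S:car3-GO,W:wait | queues: N=0 E=2 S=0 W=2
Step 3 [EW]: N:wait,E:car1-GO,S:wait,W:car4-GO | queues: N=0 E=1 S=0 W=1
Step 4 [EW]: N:wait,E:car6-GO,S:wait,W:car5-GO | queues: N=0 E=0 S=0 W=0

N: empty
E: empty
S: empty
W: empty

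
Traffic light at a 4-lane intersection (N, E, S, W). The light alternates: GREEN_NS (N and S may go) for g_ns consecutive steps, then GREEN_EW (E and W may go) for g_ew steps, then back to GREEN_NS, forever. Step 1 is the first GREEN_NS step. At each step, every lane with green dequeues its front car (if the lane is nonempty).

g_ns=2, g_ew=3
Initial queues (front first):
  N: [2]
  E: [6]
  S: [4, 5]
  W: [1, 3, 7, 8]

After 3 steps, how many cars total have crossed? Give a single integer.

Answer: 5

Derivation:
Step 1 [NS]: N:car2-GO,E:wait,S:car4-GO,W:wait | queues: N=0 E=1 S=1 W=4
Step 2 [NS]: N:empty,E:wait,S:car5-GO,W:wait | queues: N=0 E=1 S=0 W=4
Step 3 [EW]: N:wait,E:car6-GO,S:wait,W:car1-GO | queues: N=0 E=0 S=0 W=3
Cars crossed by step 3: 5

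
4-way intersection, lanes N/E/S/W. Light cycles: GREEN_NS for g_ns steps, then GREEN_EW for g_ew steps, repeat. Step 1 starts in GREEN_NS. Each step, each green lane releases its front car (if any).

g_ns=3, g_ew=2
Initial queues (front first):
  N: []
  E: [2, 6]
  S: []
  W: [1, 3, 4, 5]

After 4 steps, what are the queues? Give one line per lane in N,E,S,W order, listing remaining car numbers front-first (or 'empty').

Step 1 [NS]: N:empty,E:wait,S:empty,W:wait | queues: N=0 E=2 S=0 W=4
Step 2 [NS]: N:empty,E:wait,S:empty,W:wait | queues: N=0 E=2 S=0 W=4
Step 3 [NS]: N:empty,E:wait,S:empty,W:wait | queues: N=0 E=2 S=0 W=4
Step 4 [EW]: N:wait,E:car2-GO,S:wait,W:car1-GO | queues: N=0 E=1 S=0 W=3

N: empty
E: 6
S: empty
W: 3 4 5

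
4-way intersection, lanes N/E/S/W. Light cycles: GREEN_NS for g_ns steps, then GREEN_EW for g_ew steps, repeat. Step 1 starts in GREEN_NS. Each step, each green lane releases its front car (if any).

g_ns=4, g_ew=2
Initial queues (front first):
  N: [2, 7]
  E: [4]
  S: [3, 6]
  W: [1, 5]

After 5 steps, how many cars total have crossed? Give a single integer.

Step 1 [NS]: N:car2-GO,E:wait,S:car3-GO,W:wait | queues: N=1 E=1 S=1 W=2
Step 2 [NS]: N:car7-GO,E:wait,S:car6-GO,W:wait | queues: N=0 E=1 S=0 W=2
Step 3 [NS]: N:empty,E:wait,S:empty,W:wait | queues: N=0 E=1 S=0 W=2
Step 4 [NS]: N:empty,E:wait,S:empty,W:wait | queues: N=0 E=1 S=0 W=2
Step 5 [EW]: N:wait,E:car4-GO,S:wait,W:car1-GO | queues: N=0 E=0 S=0 W=1
Cars crossed by step 5: 6

Answer: 6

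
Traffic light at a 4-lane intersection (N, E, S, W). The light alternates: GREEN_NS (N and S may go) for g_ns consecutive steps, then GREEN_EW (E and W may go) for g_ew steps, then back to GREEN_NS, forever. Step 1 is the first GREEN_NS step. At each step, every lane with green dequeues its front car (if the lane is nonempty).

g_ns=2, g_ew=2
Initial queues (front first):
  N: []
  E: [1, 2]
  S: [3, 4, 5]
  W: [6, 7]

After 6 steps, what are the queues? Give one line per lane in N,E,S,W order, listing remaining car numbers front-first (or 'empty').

Step 1 [NS]: N:empty,E:wait,S:car3-GO,W:wait | queues: N=0 E=2 S=2 W=2
Step 2 [NS]: N:empty,E:wait,S:car4-GO,W:wait | queues: N=0 E=2 S=1 W=2
Step 3 [EW]: N:wait,E:car1-GO,S:wait,W:car6-GO | queues: N=0 E=1 S=1 W=1
Step 4 [EW]: N:wait,E:car2-GO,S:wait,W:car7-GO | queues: N=0 E=0 S=1 W=0
Step 5 [NS]: N:empty,E:wait,S:car5-GO,W:wait | queues: N=0 E=0 S=0 W=0

N: empty
E: empty
S: empty
W: empty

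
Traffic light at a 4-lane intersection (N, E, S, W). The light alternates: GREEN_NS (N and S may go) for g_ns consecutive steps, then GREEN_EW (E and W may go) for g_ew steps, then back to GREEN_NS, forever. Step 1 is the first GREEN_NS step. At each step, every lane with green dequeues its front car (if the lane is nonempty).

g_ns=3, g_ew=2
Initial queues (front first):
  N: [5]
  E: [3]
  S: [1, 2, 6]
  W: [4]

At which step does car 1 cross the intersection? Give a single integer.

Step 1 [NS]: N:car5-GO,E:wait,S:car1-GO,W:wait | queues: N=0 E=1 S=2 W=1
Step 2 [NS]: N:empty,E:wait,S:car2-GO,W:wait | queues: N=0 E=1 S=1 W=1
Step 3 [NS]: N:empty,E:wait,S:car6-GO,W:wait | queues: N=0 E=1 S=0 W=1
Step 4 [EW]: N:wait,E:car3-GO,S:wait,W:car4-GO | queues: N=0 E=0 S=0 W=0
Car 1 crosses at step 1

1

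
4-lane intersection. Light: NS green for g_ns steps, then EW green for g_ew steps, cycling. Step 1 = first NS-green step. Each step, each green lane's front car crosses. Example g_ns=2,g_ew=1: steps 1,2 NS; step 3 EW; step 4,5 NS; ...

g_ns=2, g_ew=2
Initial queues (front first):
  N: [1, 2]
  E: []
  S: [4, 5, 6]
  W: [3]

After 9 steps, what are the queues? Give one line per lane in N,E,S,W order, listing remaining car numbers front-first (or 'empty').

Step 1 [NS]: N:car1-GO,E:wait,S:car4-GO,W:wait | queues: N=1 E=0 S=2 W=1
Step 2 [NS]: N:car2-GO,E:wait,S:car5-GO,W:wait | queues: N=0 E=0 S=1 W=1
Step 3 [EW]: N:wait,E:empty,S:wait,W:car3-GO | queues: N=0 E=0 S=1 W=0
Step 4 [EW]: N:wait,E:empty,S:wait,W:empty | queues: N=0 E=0 S=1 W=0
Step 5 [NS]: N:empty,E:wait,S:car6-GO,W:wait | queues: N=0 E=0 S=0 W=0

N: empty
E: empty
S: empty
W: empty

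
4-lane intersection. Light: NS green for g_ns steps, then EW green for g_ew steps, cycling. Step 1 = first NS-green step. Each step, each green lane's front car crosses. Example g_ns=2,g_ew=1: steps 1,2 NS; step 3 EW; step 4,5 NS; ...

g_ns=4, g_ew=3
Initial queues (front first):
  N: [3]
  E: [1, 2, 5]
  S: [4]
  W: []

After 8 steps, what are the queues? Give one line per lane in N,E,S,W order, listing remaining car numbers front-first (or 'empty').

Step 1 [NS]: N:car3-GO,E:wait,S:car4-GO,W:wait | queues: N=0 E=3 S=0 W=0
Step 2 [NS]: N:empty,E:wait,S:empty,W:wait | queues: N=0 E=3 S=0 W=0
Step 3 [NS]: N:empty,E:wait,S:empty,W:wait | queues: N=0 E=3 S=0 W=0
Step 4 [NS]: N:empty,E:wait,S:empty,W:wait | queues: N=0 E=3 S=0 W=0
Step 5 [EW]: N:wait,E:car1-GO,S:wait,W:empty | queues: N=0 E=2 S=0 W=0
Step 6 [EW]: N:wait,E:car2-GO,S:wait,W:empty | queues: N=0 E=1 S=0 W=0
Step 7 [EW]: N:wait,E:car5-GO,S:wait,W:empty | queues: N=0 E=0 S=0 W=0

N: empty
E: empty
S: empty
W: empty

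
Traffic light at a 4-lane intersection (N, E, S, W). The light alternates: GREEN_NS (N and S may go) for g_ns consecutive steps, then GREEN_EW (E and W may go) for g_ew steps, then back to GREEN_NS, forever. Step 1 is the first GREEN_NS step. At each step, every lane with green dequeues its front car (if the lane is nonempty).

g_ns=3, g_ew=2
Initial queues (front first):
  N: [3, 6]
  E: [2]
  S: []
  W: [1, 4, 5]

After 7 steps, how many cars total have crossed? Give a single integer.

Answer: 5

Derivation:
Step 1 [NS]: N:car3-GO,E:wait,S:empty,W:wait | queues: N=1 E=1 S=0 W=3
Step 2 [NS]: N:car6-GO,E:wait,S:empty,W:wait | queues: N=0 E=1 S=0 W=3
Step 3 [NS]: N:empty,E:wait,S:empty,W:wait | queues: N=0 E=1 S=0 W=3
Step 4 [EW]: N:wait,E:car2-GO,S:wait,W:car1-GO | queues: N=0 E=0 S=0 W=2
Step 5 [EW]: N:wait,E:empty,S:wait,W:car4-GO | queues: N=0 E=0 S=0 W=1
Step 6 [NS]: N:empty,E:wait,S:empty,W:wait | queues: N=0 E=0 S=0 W=1
Step 7 [NS]: N:empty,E:wait,S:empty,W:wait | queues: N=0 E=0 S=0 W=1
Cars crossed by step 7: 5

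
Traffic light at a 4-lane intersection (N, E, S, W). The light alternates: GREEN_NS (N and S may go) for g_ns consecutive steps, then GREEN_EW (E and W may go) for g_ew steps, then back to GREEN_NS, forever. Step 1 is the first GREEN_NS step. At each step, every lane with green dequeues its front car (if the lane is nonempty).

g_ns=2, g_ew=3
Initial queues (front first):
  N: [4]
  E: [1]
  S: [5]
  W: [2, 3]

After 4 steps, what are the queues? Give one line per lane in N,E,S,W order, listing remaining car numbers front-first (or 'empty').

Step 1 [NS]: N:car4-GO,E:wait,S:car5-GO,W:wait | queues: N=0 E=1 S=0 W=2
Step 2 [NS]: N:empty,E:wait,S:empty,W:wait | queues: N=0 E=1 S=0 W=2
Step 3 [EW]: N:wait,E:car1-GO,S:wait,W:car2-GO | queues: N=0 E=0 S=0 W=1
Step 4 [EW]: N:wait,E:empty,S:wait,W:car3-GO | queues: N=0 E=0 S=0 W=0

N: empty
E: empty
S: empty
W: empty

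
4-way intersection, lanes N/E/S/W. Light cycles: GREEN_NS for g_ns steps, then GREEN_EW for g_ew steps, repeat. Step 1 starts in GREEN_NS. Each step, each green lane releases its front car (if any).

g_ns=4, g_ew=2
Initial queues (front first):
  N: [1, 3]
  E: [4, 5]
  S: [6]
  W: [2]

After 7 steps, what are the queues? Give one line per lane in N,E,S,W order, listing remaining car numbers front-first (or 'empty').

Step 1 [NS]: N:car1-GO,E:wait,S:car6-GO,W:wait | queues: N=1 E=2 S=0 W=1
Step 2 [NS]: N:car3-GO,E:wait,S:empty,W:wait | queues: N=0 E=2 S=0 W=1
Step 3 [NS]: N:empty,E:wait,S:empty,W:wait | queues: N=0 E=2 S=0 W=1
Step 4 [NS]: N:empty,E:wait,S:empty,W:wait | queues: N=0 E=2 S=0 W=1
Step 5 [EW]: N:wait,E:car4-GO,S:wait,W:car2-GO | queues: N=0 E=1 S=0 W=0
Step 6 [EW]: N:wait,E:car5-GO,S:wait,W:empty | queues: N=0 E=0 S=0 W=0

N: empty
E: empty
S: empty
W: empty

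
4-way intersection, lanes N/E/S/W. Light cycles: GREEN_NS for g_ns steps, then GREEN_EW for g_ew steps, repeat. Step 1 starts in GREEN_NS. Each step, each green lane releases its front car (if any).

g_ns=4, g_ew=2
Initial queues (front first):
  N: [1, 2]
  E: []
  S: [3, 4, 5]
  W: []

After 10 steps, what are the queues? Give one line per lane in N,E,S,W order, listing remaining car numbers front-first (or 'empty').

Step 1 [NS]: N:car1-GO,E:wait,S:car3-GO,W:wait | queues: N=1 E=0 S=2 W=0
Step 2 [NS]: N:car2-GO,E:wait,S:car4-GO,W:wait | queues: N=0 E=0 S=1 W=0
Step 3 [NS]: N:empty,E:wait,S:car5-GO,W:wait | queues: N=0 E=0 S=0 W=0

N: empty
E: empty
S: empty
W: empty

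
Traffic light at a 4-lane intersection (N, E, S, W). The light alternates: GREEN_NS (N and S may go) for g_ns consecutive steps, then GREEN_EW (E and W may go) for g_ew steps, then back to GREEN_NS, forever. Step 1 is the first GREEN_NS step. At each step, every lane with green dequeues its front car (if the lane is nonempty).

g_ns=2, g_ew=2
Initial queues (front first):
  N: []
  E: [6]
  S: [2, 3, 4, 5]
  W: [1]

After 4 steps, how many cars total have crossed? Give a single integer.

Step 1 [NS]: N:empty,E:wait,S:car2-GO,W:wait | queues: N=0 E=1 S=3 W=1
Step 2 [NS]: N:empty,E:wait,S:car3-GO,W:wait | queues: N=0 E=1 S=2 W=1
Step 3 [EW]: N:wait,E:car6-GO,S:wait,W:car1-GO | queues: N=0 E=0 S=2 W=0
Step 4 [EW]: N:wait,E:empty,S:wait,W:empty | queues: N=0 E=0 S=2 W=0
Cars crossed by step 4: 4

Answer: 4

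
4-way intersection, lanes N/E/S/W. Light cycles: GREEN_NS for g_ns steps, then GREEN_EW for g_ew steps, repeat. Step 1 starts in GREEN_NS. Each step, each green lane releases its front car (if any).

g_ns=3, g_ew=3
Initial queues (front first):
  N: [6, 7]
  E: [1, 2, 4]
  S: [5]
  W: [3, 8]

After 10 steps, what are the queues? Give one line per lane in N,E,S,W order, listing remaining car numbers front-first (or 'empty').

Step 1 [NS]: N:car6-GO,E:wait,S:car5-GO,W:wait | queues: N=1 E=3 S=0 W=2
Step 2 [NS]: N:car7-GO,E:wait,S:empty,W:wait | queues: N=0 E=3 S=0 W=2
Step 3 [NS]: N:empty,E:wait,S:empty,W:wait | queues: N=0 E=3 S=0 W=2
Step 4 [EW]: N:wait,E:car1-GO,S:wait,W:car3-GO | queues: N=0 E=2 S=0 W=1
Step 5 [EW]: N:wait,E:car2-GO,S:wait,W:car8-GO | queues: N=0 E=1 S=0 W=0
Step 6 [EW]: N:wait,E:car4-GO,S:wait,W:empty | queues: N=0 E=0 S=0 W=0

N: empty
E: empty
S: empty
W: empty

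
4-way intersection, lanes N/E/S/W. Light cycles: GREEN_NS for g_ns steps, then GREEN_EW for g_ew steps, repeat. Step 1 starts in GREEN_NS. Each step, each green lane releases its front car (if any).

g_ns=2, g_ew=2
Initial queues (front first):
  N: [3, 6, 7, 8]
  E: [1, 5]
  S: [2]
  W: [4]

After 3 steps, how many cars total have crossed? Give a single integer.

Step 1 [NS]: N:car3-GO,E:wait,S:car2-GO,W:wait | queues: N=3 E=2 S=0 W=1
Step 2 [NS]: N:car6-GO,E:wait,S:empty,W:wait | queues: N=2 E=2 S=0 W=1
Step 3 [EW]: N:wait,E:car1-GO,S:wait,W:car4-GO | queues: N=2 E=1 S=0 W=0
Cars crossed by step 3: 5

Answer: 5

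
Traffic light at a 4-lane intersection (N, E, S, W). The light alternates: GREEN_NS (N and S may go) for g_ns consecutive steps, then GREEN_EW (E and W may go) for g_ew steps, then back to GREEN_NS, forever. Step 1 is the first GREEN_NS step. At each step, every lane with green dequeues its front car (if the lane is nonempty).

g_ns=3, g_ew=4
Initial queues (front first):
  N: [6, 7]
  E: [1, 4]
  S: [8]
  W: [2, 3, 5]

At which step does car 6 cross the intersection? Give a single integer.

Step 1 [NS]: N:car6-GO,E:wait,S:car8-GO,W:wait | queues: N=1 E=2 S=0 W=3
Step 2 [NS]: N:car7-GO,E:wait,S:empty,W:wait | queues: N=0 E=2 S=0 W=3
Step 3 [NS]: N:empty,E:wait,S:empty,W:wait | queues: N=0 E=2 S=0 W=3
Step 4 [EW]: N:wait,E:car1-GO,S:wait,W:car2-GO | queues: N=0 E=1 S=0 W=2
Step 5 [EW]: N:wait,E:car4-GO,S:wait,W:car3-GO | queues: N=0 E=0 S=0 W=1
Step 6 [EW]: N:wait,E:empty,S:wait,W:car5-GO | queues: N=0 E=0 S=0 W=0
Car 6 crosses at step 1

1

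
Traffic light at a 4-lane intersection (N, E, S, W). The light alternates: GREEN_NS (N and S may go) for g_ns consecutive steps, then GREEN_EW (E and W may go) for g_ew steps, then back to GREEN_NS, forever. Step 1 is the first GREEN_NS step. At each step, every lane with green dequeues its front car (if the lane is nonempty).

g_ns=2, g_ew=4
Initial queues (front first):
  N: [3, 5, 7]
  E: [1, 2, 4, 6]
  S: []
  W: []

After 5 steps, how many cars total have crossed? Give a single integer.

Step 1 [NS]: N:car3-GO,E:wait,S:empty,W:wait | queues: N=2 E=4 S=0 W=0
Step 2 [NS]: N:car5-GO,E:wait,S:empty,W:wait | queues: N=1 E=4 S=0 W=0
Step 3 [EW]: N:wait,E:car1-GO,S:wait,W:empty | queues: N=1 E=3 S=0 W=0
Step 4 [EW]: N:wait,E:car2-GO,S:wait,W:empty | queues: N=1 E=2 S=0 W=0
Step 5 [EW]: N:wait,E:car4-GO,S:wait,W:empty | queues: N=1 E=1 S=0 W=0
Cars crossed by step 5: 5

Answer: 5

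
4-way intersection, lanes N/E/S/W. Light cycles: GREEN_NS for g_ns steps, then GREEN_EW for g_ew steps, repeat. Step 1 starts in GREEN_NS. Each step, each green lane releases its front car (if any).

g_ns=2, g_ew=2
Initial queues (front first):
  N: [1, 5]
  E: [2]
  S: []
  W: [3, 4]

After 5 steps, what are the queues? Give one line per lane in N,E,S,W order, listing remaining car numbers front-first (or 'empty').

Step 1 [NS]: N:car1-GO,E:wait,S:empty,W:wait | queues: N=1 E=1 S=0 W=2
Step 2 [NS]: N:car5-GO,E:wait,S:empty,W:wait | queues: N=0 E=1 S=0 W=2
Step 3 [EW]: N:wait,E:car2-GO,S:wait,W:car3-GO | queues: N=0 E=0 S=0 W=1
Step 4 [EW]: N:wait,E:empty,S:wait,W:car4-GO | queues: N=0 E=0 S=0 W=0

N: empty
E: empty
S: empty
W: empty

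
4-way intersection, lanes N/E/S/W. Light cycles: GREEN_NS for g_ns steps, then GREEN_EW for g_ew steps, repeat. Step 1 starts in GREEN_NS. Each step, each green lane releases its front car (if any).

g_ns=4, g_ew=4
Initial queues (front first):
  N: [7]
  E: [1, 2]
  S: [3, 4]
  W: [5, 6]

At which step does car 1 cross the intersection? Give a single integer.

Step 1 [NS]: N:car7-GO,E:wait,S:car3-GO,W:wait | queues: N=0 E=2 S=1 W=2
Step 2 [NS]: N:empty,E:wait,S:car4-GO,W:wait | queues: N=0 E=2 S=0 W=2
Step 3 [NS]: N:empty,E:wait,S:empty,W:wait | queues: N=0 E=2 S=0 W=2
Step 4 [NS]: N:empty,E:wait,S:empty,W:wait | queues: N=0 E=2 S=0 W=2
Step 5 [EW]: N:wait,E:car1-GO,S:wait,W:car5-GO | queues: N=0 E=1 S=0 W=1
Step 6 [EW]: N:wait,E:car2-GO,S:wait,W:car6-GO | queues: N=0 E=0 S=0 W=0
Car 1 crosses at step 5

5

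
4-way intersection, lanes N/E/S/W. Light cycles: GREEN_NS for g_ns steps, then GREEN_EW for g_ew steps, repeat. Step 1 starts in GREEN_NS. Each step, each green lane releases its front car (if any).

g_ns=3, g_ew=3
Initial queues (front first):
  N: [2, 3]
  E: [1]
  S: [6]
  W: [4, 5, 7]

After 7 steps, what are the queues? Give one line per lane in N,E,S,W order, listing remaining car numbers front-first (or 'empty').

Step 1 [NS]: N:car2-GO,E:wait,S:car6-GO,W:wait | queues: N=1 E=1 S=0 W=3
Step 2 [NS]: N:car3-GO,E:wait,S:empty,W:wait | queues: N=0 E=1 S=0 W=3
Step 3 [NS]: N:empty,E:wait,S:empty,W:wait | queues: N=0 E=1 S=0 W=3
Step 4 [EW]: N:wait,E:car1-GO,S:wait,W:car4-GO | queues: N=0 E=0 S=0 W=2
Step 5 [EW]: N:wait,E:empty,S:wait,W:car5-GO | queues: N=0 E=0 S=0 W=1
Step 6 [EW]: N:wait,E:empty,S:wait,W:car7-GO | queues: N=0 E=0 S=0 W=0

N: empty
E: empty
S: empty
W: empty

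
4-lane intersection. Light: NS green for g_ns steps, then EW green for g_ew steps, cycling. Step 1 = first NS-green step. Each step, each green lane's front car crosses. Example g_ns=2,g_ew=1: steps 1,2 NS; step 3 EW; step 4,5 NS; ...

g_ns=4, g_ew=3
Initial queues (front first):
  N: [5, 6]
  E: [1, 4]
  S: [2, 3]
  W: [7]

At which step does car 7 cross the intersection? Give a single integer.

Step 1 [NS]: N:car5-GO,E:wait,S:car2-GO,W:wait | queues: N=1 E=2 S=1 W=1
Step 2 [NS]: N:car6-GO,E:wait,S:car3-GO,W:wait | queues: N=0 E=2 S=0 W=1
Step 3 [NS]: N:empty,E:wait,S:empty,W:wait | queues: N=0 E=2 S=0 W=1
Step 4 [NS]: N:empty,E:wait,S:empty,W:wait | queues: N=0 E=2 S=0 W=1
Step 5 [EW]: N:wait,E:car1-GO,S:wait,W:car7-GO | queues: N=0 E=1 S=0 W=0
Step 6 [EW]: N:wait,E:car4-GO,S:wait,W:empty | queues: N=0 E=0 S=0 W=0
Car 7 crosses at step 5

5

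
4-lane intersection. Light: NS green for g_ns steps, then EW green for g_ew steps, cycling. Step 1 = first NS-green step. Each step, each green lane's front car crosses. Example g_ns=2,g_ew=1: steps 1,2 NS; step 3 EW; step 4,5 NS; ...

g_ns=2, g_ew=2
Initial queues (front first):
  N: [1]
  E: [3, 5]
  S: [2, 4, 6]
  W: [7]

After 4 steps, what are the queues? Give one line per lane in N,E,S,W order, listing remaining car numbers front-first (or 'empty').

Step 1 [NS]: N:car1-GO,E:wait,S:car2-GO,W:wait | queues: N=0 E=2 S=2 W=1
Step 2 [NS]: N:empty,E:wait,S:car4-GO,W:wait | queues: N=0 E=2 S=1 W=1
Step 3 [EW]: N:wait,E:car3-GO,S:wait,W:car7-GO | queues: N=0 E=1 S=1 W=0
Step 4 [EW]: N:wait,E:car5-GO,S:wait,W:empty | queues: N=0 E=0 S=1 W=0

N: empty
E: empty
S: 6
W: empty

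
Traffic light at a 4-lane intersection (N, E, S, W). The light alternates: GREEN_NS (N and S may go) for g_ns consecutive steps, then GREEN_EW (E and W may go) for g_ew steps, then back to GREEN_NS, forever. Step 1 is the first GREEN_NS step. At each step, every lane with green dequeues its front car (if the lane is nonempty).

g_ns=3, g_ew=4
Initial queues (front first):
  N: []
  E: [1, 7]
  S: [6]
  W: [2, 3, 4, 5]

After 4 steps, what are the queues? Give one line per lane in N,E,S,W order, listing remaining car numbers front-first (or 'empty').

Step 1 [NS]: N:empty,E:wait,S:car6-GO,W:wait | queues: N=0 E=2 S=0 W=4
Step 2 [NS]: N:empty,E:wait,S:empty,W:wait | queues: N=0 E=2 S=0 W=4
Step 3 [NS]: N:empty,E:wait,S:empty,W:wait | queues: N=0 E=2 S=0 W=4
Step 4 [EW]: N:wait,E:car1-GO,S:wait,W:car2-GO | queues: N=0 E=1 S=0 W=3

N: empty
E: 7
S: empty
W: 3 4 5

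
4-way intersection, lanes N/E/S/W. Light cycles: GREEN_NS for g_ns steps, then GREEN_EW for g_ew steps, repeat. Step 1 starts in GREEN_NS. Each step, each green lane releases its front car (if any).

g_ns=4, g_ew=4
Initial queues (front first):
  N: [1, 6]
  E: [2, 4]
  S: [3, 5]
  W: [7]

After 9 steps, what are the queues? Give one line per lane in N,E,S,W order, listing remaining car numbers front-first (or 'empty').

Step 1 [NS]: N:car1-GO,E:wait,S:car3-GO,W:wait | queues: N=1 E=2 S=1 W=1
Step 2 [NS]: N:car6-GO,E:wait,S:car5-GO,W:wait | queues: N=0 E=2 S=0 W=1
Step 3 [NS]: N:empty,E:wait,S:empty,W:wait | queues: N=0 E=2 S=0 W=1
Step 4 [NS]: N:empty,E:wait,S:empty,W:wait | queues: N=0 E=2 S=0 W=1
Step 5 [EW]: N:wait,E:car2-GO,S:wait,W:car7-GO | queues: N=0 E=1 S=0 W=0
Step 6 [EW]: N:wait,E:car4-GO,S:wait,W:empty | queues: N=0 E=0 S=0 W=0

N: empty
E: empty
S: empty
W: empty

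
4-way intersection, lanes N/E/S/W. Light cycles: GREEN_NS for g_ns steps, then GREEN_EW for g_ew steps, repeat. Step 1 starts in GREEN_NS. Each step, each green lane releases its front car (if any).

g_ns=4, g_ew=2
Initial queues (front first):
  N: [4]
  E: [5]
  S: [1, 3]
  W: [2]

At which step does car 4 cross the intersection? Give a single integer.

Step 1 [NS]: N:car4-GO,E:wait,S:car1-GO,W:wait | queues: N=0 E=1 S=1 W=1
Step 2 [NS]: N:empty,E:wait,S:car3-GO,W:wait | queues: N=0 E=1 S=0 W=1
Step 3 [NS]: N:empty,E:wait,S:empty,W:wait | queues: N=0 E=1 S=0 W=1
Step 4 [NS]: N:empty,E:wait,S:empty,W:wait | queues: N=0 E=1 S=0 W=1
Step 5 [EW]: N:wait,E:car5-GO,S:wait,W:car2-GO | queues: N=0 E=0 S=0 W=0
Car 4 crosses at step 1

1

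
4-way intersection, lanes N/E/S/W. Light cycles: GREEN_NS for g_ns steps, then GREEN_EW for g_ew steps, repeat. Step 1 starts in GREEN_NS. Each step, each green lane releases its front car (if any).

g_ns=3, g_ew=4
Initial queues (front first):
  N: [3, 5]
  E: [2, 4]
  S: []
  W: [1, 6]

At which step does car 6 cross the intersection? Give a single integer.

Step 1 [NS]: N:car3-GO,E:wait,S:empty,W:wait | queues: N=1 E=2 S=0 W=2
Step 2 [NS]: N:car5-GO,E:wait,S:empty,W:wait | queues: N=0 E=2 S=0 W=2
Step 3 [NS]: N:empty,E:wait,S:empty,W:wait | queues: N=0 E=2 S=0 W=2
Step 4 [EW]: N:wait,E:car2-GO,S:wait,W:car1-GO | queues: N=0 E=1 S=0 W=1
Step 5 [EW]: N:wait,E:car4-GO,S:wait,W:car6-GO | queues: N=0 E=0 S=0 W=0
Car 6 crosses at step 5

5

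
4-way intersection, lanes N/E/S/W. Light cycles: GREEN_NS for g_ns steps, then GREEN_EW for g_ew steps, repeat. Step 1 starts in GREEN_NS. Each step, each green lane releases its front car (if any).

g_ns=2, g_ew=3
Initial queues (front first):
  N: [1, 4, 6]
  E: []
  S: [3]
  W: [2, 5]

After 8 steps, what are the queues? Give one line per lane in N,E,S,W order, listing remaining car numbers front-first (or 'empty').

Step 1 [NS]: N:car1-GO,E:wait,S:car3-GO,W:wait | queues: N=2 E=0 S=0 W=2
Step 2 [NS]: N:car4-GO,E:wait,S:empty,W:wait | queues: N=1 E=0 S=0 W=2
Step 3 [EW]: N:wait,E:empty,S:wait,W:car2-GO | queues: N=1 E=0 S=0 W=1
Step 4 [EW]: N:wait,E:empty,S:wait,W:car5-GO | queues: N=1 E=0 S=0 W=0
Step 5 [EW]: N:wait,E:empty,S:wait,W:empty | queues: N=1 E=0 S=0 W=0
Step 6 [NS]: N:car6-GO,E:wait,S:empty,W:wait | queues: N=0 E=0 S=0 W=0

N: empty
E: empty
S: empty
W: empty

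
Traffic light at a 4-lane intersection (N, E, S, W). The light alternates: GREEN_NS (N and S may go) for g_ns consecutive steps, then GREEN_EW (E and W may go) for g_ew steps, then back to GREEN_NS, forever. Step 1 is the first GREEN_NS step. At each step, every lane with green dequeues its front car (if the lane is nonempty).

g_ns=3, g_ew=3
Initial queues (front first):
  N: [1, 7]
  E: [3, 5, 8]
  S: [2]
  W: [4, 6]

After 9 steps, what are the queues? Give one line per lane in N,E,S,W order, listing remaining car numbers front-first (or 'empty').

Step 1 [NS]: N:car1-GO,E:wait,S:car2-GO,W:wait | queues: N=1 E=3 S=0 W=2
Step 2 [NS]: N:car7-GO,E:wait,S:empty,W:wait | queues: N=0 E=3 S=0 W=2
Step 3 [NS]: N:empty,E:wait,S:empty,W:wait | queues: N=0 E=3 S=0 W=2
Step 4 [EW]: N:wait,E:car3-GO,S:wait,W:car4-GO | queues: N=0 E=2 S=0 W=1
Step 5 [EW]: N:wait,E:car5-GO,S:wait,W:car6-GO | queues: N=0 E=1 S=0 W=0
Step 6 [EW]: N:wait,E:car8-GO,S:wait,W:empty | queues: N=0 E=0 S=0 W=0

N: empty
E: empty
S: empty
W: empty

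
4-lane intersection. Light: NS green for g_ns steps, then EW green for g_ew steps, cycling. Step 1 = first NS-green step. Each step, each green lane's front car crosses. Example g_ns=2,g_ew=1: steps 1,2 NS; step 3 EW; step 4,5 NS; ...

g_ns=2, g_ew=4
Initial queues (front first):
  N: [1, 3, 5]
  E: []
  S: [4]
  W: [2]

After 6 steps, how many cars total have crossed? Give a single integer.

Step 1 [NS]: N:car1-GO,E:wait,S:car4-GO,W:wait | queues: N=2 E=0 S=0 W=1
Step 2 [NS]: N:car3-GO,E:wait,S:empty,W:wait | queues: N=1 E=0 S=0 W=1
Step 3 [EW]: N:wait,E:empty,S:wait,W:car2-GO | queues: N=1 E=0 S=0 W=0
Step 4 [EW]: N:wait,E:empty,S:wait,W:empty | queues: N=1 E=0 S=0 W=0
Step 5 [EW]: N:wait,E:empty,S:wait,W:empty | queues: N=1 E=0 S=0 W=0
Step 6 [EW]: N:wait,E:empty,S:wait,W:empty | queues: N=1 E=0 S=0 W=0
Cars crossed by step 6: 4

Answer: 4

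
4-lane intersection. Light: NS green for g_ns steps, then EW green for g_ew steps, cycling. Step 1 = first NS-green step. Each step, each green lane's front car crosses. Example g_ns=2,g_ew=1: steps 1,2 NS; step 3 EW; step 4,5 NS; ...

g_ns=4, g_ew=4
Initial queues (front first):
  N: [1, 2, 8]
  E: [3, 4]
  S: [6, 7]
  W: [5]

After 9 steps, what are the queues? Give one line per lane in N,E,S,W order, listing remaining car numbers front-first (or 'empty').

Step 1 [NS]: N:car1-GO,E:wait,S:car6-GO,W:wait | queues: N=2 E=2 S=1 W=1
Step 2 [NS]: N:car2-GO,E:wait,S:car7-GO,W:wait | queues: N=1 E=2 S=0 W=1
Step 3 [NS]: N:car8-GO,E:wait,S:empty,W:wait | queues: N=0 E=2 S=0 W=1
Step 4 [NS]: N:empty,E:wait,S:empty,W:wait | queues: N=0 E=2 S=0 W=1
Step 5 [EW]: N:wait,E:car3-GO,S:wait,W:car5-GO | queues: N=0 E=1 S=0 W=0
Step 6 [EW]: N:wait,E:car4-GO,S:wait,W:empty | queues: N=0 E=0 S=0 W=0

N: empty
E: empty
S: empty
W: empty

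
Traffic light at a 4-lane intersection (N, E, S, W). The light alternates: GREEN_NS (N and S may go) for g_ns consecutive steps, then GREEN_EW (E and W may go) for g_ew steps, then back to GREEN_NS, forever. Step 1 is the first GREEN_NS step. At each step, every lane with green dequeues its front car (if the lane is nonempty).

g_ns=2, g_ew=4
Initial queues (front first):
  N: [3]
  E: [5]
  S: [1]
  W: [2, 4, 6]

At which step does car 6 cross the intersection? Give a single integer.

Step 1 [NS]: N:car3-GO,E:wait,S:car1-GO,W:wait | queues: N=0 E=1 S=0 W=3
Step 2 [NS]: N:empty,E:wait,S:empty,W:wait | queues: N=0 E=1 S=0 W=3
Step 3 [EW]: N:wait,E:car5-GO,S:wait,W:car2-GO | queues: N=0 E=0 S=0 W=2
Step 4 [EW]: N:wait,E:empty,S:wait,W:car4-GO | queues: N=0 E=0 S=0 W=1
Step 5 [EW]: N:wait,E:empty,S:wait,W:car6-GO | queues: N=0 E=0 S=0 W=0
Car 6 crosses at step 5

5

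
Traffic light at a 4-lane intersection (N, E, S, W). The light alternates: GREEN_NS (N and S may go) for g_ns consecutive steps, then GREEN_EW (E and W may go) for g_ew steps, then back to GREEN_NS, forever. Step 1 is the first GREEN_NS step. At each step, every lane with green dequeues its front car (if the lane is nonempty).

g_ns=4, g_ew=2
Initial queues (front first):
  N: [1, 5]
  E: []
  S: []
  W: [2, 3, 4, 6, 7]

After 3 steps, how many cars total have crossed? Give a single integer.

Answer: 2

Derivation:
Step 1 [NS]: N:car1-GO,E:wait,S:empty,W:wait | queues: N=1 E=0 S=0 W=5
Step 2 [NS]: N:car5-GO,E:wait,S:empty,W:wait | queues: N=0 E=0 S=0 W=5
Step 3 [NS]: N:empty,E:wait,S:empty,W:wait | queues: N=0 E=0 S=0 W=5
Cars crossed by step 3: 2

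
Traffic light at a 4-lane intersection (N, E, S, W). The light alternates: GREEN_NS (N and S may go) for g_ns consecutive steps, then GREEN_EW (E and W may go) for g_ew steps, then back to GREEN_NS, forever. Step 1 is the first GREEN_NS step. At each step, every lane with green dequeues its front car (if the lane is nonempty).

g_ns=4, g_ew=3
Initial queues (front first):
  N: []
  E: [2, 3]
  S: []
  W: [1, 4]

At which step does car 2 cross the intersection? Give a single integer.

Step 1 [NS]: N:empty,E:wait,S:empty,W:wait | queues: N=0 E=2 S=0 W=2
Step 2 [NS]: N:empty,E:wait,S:empty,W:wait | queues: N=0 E=2 S=0 W=2
Step 3 [NS]: N:empty,E:wait,S:empty,W:wait | queues: N=0 E=2 S=0 W=2
Step 4 [NS]: N:empty,E:wait,S:empty,W:wait | queues: N=0 E=2 S=0 W=2
Step 5 [EW]: N:wait,E:car2-GO,S:wait,W:car1-GO | queues: N=0 E=1 S=0 W=1
Step 6 [EW]: N:wait,E:car3-GO,S:wait,W:car4-GO | queues: N=0 E=0 S=0 W=0
Car 2 crosses at step 5

5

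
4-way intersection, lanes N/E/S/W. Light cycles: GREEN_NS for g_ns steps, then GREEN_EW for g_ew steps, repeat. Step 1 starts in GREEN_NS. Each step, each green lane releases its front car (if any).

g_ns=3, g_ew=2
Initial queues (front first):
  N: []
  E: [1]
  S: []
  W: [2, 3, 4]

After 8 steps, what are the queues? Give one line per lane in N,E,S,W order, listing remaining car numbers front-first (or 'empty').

Step 1 [NS]: N:empty,E:wait,S:empty,W:wait | queues: N=0 E=1 S=0 W=3
Step 2 [NS]: N:empty,E:wait,S:empty,W:wait | queues: N=0 E=1 S=0 W=3
Step 3 [NS]: N:empty,E:wait,S:empty,W:wait | queues: N=0 E=1 S=0 W=3
Step 4 [EW]: N:wait,E:car1-GO,S:wait,W:car2-GO | queues: N=0 E=0 S=0 W=2
Step 5 [EW]: N:wait,E:empty,S:wait,W:car3-GO | queues: N=0 E=0 S=0 W=1
Step 6 [NS]: N:empty,E:wait,S:empty,W:wait | queues: N=0 E=0 S=0 W=1
Step 7 [NS]: N:empty,E:wait,S:empty,W:wait | queues: N=0 E=0 S=0 W=1
Step 8 [NS]: N:empty,E:wait,S:empty,W:wait | queues: N=0 E=0 S=0 W=1

N: empty
E: empty
S: empty
W: 4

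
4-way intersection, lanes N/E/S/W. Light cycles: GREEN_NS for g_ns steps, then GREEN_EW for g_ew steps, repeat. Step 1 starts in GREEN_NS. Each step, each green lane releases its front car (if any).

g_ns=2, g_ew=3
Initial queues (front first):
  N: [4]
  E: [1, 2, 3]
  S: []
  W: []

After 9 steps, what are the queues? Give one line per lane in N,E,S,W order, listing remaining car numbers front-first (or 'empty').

Step 1 [NS]: N:car4-GO,E:wait,S:empty,W:wait | queues: N=0 E=3 S=0 W=0
Step 2 [NS]: N:empty,E:wait,S:empty,W:wait | queues: N=0 E=3 S=0 W=0
Step 3 [EW]: N:wait,E:car1-GO,S:wait,W:empty | queues: N=0 E=2 S=0 W=0
Step 4 [EW]: N:wait,E:car2-GO,S:wait,W:empty | queues: N=0 E=1 S=0 W=0
Step 5 [EW]: N:wait,E:car3-GO,S:wait,W:empty | queues: N=0 E=0 S=0 W=0

N: empty
E: empty
S: empty
W: empty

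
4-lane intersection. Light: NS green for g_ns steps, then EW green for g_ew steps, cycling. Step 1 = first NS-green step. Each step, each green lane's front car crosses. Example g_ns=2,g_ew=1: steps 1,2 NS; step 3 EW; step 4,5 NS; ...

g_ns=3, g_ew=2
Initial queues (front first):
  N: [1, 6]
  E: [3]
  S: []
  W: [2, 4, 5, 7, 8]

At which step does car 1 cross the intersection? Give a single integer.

Step 1 [NS]: N:car1-GO,E:wait,S:empty,W:wait | queues: N=1 E=1 S=0 W=5
Step 2 [NS]: N:car6-GO,E:wait,S:empty,W:wait | queues: N=0 E=1 S=0 W=5
Step 3 [NS]: N:empty,E:wait,S:empty,W:wait | queues: N=0 E=1 S=0 W=5
Step 4 [EW]: N:wait,E:car3-GO,S:wait,W:car2-GO | queues: N=0 E=0 S=0 W=4
Step 5 [EW]: N:wait,E:empty,S:wait,W:car4-GO | queues: N=0 E=0 S=0 W=3
Step 6 [NS]: N:empty,E:wait,S:empty,W:wait | queues: N=0 E=0 S=0 W=3
Step 7 [NS]: N:empty,E:wait,S:empty,W:wait | queues: N=0 E=0 S=0 W=3
Step 8 [NS]: N:empty,E:wait,S:empty,W:wait | queues: N=0 E=0 S=0 W=3
Step 9 [EW]: N:wait,E:empty,S:wait,W:car5-GO | queues: N=0 E=0 S=0 W=2
Step 10 [EW]: N:wait,E:empty,S:wait,W:car7-GO | queues: N=0 E=0 S=0 W=1
Step 11 [NS]: N:empty,E:wait,S:empty,W:wait | queues: N=0 E=0 S=0 W=1
Step 12 [NS]: N:empty,E:wait,S:empty,W:wait | queues: N=0 E=0 S=0 W=1
Step 13 [NS]: N:empty,E:wait,S:empty,W:wait | queues: N=0 E=0 S=0 W=1
Step 14 [EW]: N:wait,E:empty,S:wait,W:car8-GO | queues: N=0 E=0 S=0 W=0
Car 1 crosses at step 1

1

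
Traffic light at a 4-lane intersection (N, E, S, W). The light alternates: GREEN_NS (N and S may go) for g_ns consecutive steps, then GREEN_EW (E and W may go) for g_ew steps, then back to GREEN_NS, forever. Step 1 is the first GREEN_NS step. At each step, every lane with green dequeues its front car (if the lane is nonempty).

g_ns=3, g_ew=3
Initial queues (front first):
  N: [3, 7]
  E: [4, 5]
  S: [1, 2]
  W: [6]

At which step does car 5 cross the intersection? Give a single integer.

Step 1 [NS]: N:car3-GO,E:wait,S:car1-GO,W:wait | queues: N=1 E=2 S=1 W=1
Step 2 [NS]: N:car7-GO,E:wait,S:car2-GO,W:wait | queues: N=0 E=2 S=0 W=1
Step 3 [NS]: N:empty,E:wait,S:empty,W:wait | queues: N=0 E=2 S=0 W=1
Step 4 [EW]: N:wait,E:car4-GO,S:wait,W:car6-GO | queues: N=0 E=1 S=0 W=0
Step 5 [EW]: N:wait,E:car5-GO,S:wait,W:empty | queues: N=0 E=0 S=0 W=0
Car 5 crosses at step 5

5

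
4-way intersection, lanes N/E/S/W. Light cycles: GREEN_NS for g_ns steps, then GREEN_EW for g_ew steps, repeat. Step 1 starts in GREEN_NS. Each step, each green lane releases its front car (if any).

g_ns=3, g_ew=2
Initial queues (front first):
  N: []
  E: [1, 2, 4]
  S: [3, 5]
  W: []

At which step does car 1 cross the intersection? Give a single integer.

Step 1 [NS]: N:empty,E:wait,S:car3-GO,W:wait | queues: N=0 E=3 S=1 W=0
Step 2 [NS]: N:empty,E:wait,S:car5-GO,W:wait | queues: N=0 E=3 S=0 W=0
Step 3 [NS]: N:empty,E:wait,S:empty,W:wait | queues: N=0 E=3 S=0 W=0
Step 4 [EW]: N:wait,E:car1-GO,S:wait,W:empty | queues: N=0 E=2 S=0 W=0
Step 5 [EW]: N:wait,E:car2-GO,S:wait,W:empty | queues: N=0 E=1 S=0 W=0
Step 6 [NS]: N:empty,E:wait,S:empty,W:wait | queues: N=0 E=1 S=0 W=0
Step 7 [NS]: N:empty,E:wait,S:empty,W:wait | queues: N=0 E=1 S=0 W=0
Step 8 [NS]: N:empty,E:wait,S:empty,W:wait | queues: N=0 E=1 S=0 W=0
Step 9 [EW]: N:wait,E:car4-GO,S:wait,W:empty | queues: N=0 E=0 S=0 W=0
Car 1 crosses at step 4

4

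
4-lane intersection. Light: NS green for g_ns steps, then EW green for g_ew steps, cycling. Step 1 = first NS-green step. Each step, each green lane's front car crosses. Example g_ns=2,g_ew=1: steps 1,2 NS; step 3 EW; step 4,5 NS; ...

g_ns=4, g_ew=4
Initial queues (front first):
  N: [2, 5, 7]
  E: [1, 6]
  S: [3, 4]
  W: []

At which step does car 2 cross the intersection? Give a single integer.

Step 1 [NS]: N:car2-GO,E:wait,S:car3-GO,W:wait | queues: N=2 E=2 S=1 W=0
Step 2 [NS]: N:car5-GO,E:wait,S:car4-GO,W:wait | queues: N=1 E=2 S=0 W=0
Step 3 [NS]: N:car7-GO,E:wait,S:empty,W:wait | queues: N=0 E=2 S=0 W=0
Step 4 [NS]: N:empty,E:wait,S:empty,W:wait | queues: N=0 E=2 S=0 W=0
Step 5 [EW]: N:wait,E:car1-GO,S:wait,W:empty | queues: N=0 E=1 S=0 W=0
Step 6 [EW]: N:wait,E:car6-GO,S:wait,W:empty | queues: N=0 E=0 S=0 W=0
Car 2 crosses at step 1

1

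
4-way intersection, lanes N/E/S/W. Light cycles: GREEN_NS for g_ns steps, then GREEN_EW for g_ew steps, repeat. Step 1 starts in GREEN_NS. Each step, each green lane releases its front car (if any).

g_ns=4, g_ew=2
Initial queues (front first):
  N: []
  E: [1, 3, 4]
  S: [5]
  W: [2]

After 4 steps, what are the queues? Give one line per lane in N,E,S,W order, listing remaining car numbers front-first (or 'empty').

Step 1 [NS]: N:empty,E:wait,S:car5-GO,W:wait | queues: N=0 E=3 S=0 W=1
Step 2 [NS]: N:empty,E:wait,S:empty,W:wait | queues: N=0 E=3 S=0 W=1
Step 3 [NS]: N:empty,E:wait,S:empty,W:wait | queues: N=0 E=3 S=0 W=1
Step 4 [NS]: N:empty,E:wait,S:empty,W:wait | queues: N=0 E=3 S=0 W=1

N: empty
E: 1 3 4
S: empty
W: 2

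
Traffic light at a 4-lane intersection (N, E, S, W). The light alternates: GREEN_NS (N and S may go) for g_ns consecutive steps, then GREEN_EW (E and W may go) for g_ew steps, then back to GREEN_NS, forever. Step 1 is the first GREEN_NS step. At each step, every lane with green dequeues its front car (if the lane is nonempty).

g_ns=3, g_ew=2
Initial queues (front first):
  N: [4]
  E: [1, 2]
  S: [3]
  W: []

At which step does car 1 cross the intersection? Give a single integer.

Step 1 [NS]: N:car4-GO,E:wait,S:car3-GO,W:wait | queues: N=0 E=2 S=0 W=0
Step 2 [NS]: N:empty,E:wait,S:empty,W:wait | queues: N=0 E=2 S=0 W=0
Step 3 [NS]: N:empty,E:wait,S:empty,W:wait | queues: N=0 E=2 S=0 W=0
Step 4 [EW]: N:wait,E:car1-GO,S:wait,W:empty | queues: N=0 E=1 S=0 W=0
Step 5 [EW]: N:wait,E:car2-GO,S:wait,W:empty | queues: N=0 E=0 S=0 W=0
Car 1 crosses at step 4

4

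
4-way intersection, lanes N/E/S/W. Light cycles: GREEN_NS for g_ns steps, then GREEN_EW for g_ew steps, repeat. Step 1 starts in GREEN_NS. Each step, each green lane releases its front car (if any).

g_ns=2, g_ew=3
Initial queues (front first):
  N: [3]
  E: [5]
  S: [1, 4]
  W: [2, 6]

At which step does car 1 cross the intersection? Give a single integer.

Step 1 [NS]: N:car3-GO,E:wait,S:car1-GO,W:wait | queues: N=0 E=1 S=1 W=2
Step 2 [NS]: N:empty,E:wait,S:car4-GO,W:wait | queues: N=0 E=1 S=0 W=2
Step 3 [EW]: N:wait,E:car5-GO,S:wait,W:car2-GO | queues: N=0 E=0 S=0 W=1
Step 4 [EW]: N:wait,E:empty,S:wait,W:car6-GO | queues: N=0 E=0 S=0 W=0
Car 1 crosses at step 1

1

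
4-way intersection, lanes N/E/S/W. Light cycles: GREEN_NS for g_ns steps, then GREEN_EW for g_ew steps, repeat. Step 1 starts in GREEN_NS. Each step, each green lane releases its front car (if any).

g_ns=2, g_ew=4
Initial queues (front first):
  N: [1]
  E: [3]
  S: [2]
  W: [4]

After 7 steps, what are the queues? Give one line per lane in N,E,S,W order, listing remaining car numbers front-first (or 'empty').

Step 1 [NS]: N:car1-GO,E:wait,S:car2-GO,W:wait | queues: N=0 E=1 S=0 W=1
Step 2 [NS]: N:empty,E:wait,S:empty,W:wait | queues: N=0 E=1 S=0 W=1
Step 3 [EW]: N:wait,E:car3-GO,S:wait,W:car4-GO | queues: N=0 E=0 S=0 W=0

N: empty
E: empty
S: empty
W: empty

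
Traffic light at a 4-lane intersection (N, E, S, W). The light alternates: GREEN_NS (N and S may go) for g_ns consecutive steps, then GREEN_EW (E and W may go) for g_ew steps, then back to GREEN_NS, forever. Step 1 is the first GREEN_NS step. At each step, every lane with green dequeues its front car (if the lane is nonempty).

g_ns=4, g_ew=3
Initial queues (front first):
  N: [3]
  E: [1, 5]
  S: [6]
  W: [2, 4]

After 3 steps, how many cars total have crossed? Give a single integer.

Step 1 [NS]: N:car3-GO,E:wait,S:car6-GO,W:wait | queues: N=0 E=2 S=0 W=2
Step 2 [NS]: N:empty,E:wait,S:empty,W:wait | queues: N=0 E=2 S=0 W=2
Step 3 [NS]: N:empty,E:wait,S:empty,W:wait | queues: N=0 E=2 S=0 W=2
Cars crossed by step 3: 2

Answer: 2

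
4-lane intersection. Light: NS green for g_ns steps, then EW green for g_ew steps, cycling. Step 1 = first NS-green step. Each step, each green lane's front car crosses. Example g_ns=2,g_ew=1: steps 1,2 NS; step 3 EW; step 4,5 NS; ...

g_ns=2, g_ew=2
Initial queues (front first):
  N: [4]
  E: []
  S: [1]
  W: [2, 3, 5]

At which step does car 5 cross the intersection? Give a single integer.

Step 1 [NS]: N:car4-GO,E:wait,S:car1-GO,W:wait | queues: N=0 E=0 S=0 W=3
Step 2 [NS]: N:empty,E:wait,S:empty,W:wait | queues: N=0 E=0 S=0 W=3
Step 3 [EW]: N:wait,E:empty,S:wait,W:car2-GO | queues: N=0 E=0 S=0 W=2
Step 4 [EW]: N:wait,E:empty,S:wait,W:car3-GO | queues: N=0 E=0 S=0 W=1
Step 5 [NS]: N:empty,E:wait,S:empty,W:wait | queues: N=0 E=0 S=0 W=1
Step 6 [NS]: N:empty,E:wait,S:empty,W:wait | queues: N=0 E=0 S=0 W=1
Step 7 [EW]: N:wait,E:empty,S:wait,W:car5-GO | queues: N=0 E=0 S=0 W=0
Car 5 crosses at step 7

7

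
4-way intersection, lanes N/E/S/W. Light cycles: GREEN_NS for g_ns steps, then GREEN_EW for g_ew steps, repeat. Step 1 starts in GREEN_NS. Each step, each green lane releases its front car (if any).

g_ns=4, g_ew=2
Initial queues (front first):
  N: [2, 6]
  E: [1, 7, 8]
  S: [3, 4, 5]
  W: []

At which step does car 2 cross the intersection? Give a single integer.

Step 1 [NS]: N:car2-GO,E:wait,S:car3-GO,W:wait | queues: N=1 E=3 S=2 W=0
Step 2 [NS]: N:car6-GO,E:wait,S:car4-GO,W:wait | queues: N=0 E=3 S=1 W=0
Step 3 [NS]: N:empty,E:wait,S:car5-GO,W:wait | queues: N=0 E=3 S=0 W=0
Step 4 [NS]: N:empty,E:wait,S:empty,W:wait | queues: N=0 E=3 S=0 W=0
Step 5 [EW]: N:wait,E:car1-GO,S:wait,W:empty | queues: N=0 E=2 S=0 W=0
Step 6 [EW]: N:wait,E:car7-GO,S:wait,W:empty | queues: N=0 E=1 S=0 W=0
Step 7 [NS]: N:empty,E:wait,S:empty,W:wait | queues: N=0 E=1 S=0 W=0
Step 8 [NS]: N:empty,E:wait,S:empty,W:wait | queues: N=0 E=1 S=0 W=0
Step 9 [NS]: N:empty,E:wait,S:empty,W:wait | queues: N=0 E=1 S=0 W=0
Step 10 [NS]: N:empty,E:wait,S:empty,W:wait | queues: N=0 E=1 S=0 W=0
Step 11 [EW]: N:wait,E:car8-GO,S:wait,W:empty | queues: N=0 E=0 S=0 W=0
Car 2 crosses at step 1

1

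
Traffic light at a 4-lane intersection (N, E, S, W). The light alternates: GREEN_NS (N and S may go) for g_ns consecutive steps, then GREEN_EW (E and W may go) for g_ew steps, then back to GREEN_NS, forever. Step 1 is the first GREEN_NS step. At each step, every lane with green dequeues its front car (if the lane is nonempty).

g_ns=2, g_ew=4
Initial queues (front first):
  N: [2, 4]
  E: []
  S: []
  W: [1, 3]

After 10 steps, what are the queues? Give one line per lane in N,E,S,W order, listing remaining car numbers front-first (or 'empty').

Step 1 [NS]: N:car2-GO,E:wait,S:empty,W:wait | queues: N=1 E=0 S=0 W=2
Step 2 [NS]: N:car4-GO,E:wait,S:empty,W:wait | queues: N=0 E=0 S=0 W=2
Step 3 [EW]: N:wait,E:empty,S:wait,W:car1-GO | queues: N=0 E=0 S=0 W=1
Step 4 [EW]: N:wait,E:empty,S:wait,W:car3-GO | queues: N=0 E=0 S=0 W=0

N: empty
E: empty
S: empty
W: empty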